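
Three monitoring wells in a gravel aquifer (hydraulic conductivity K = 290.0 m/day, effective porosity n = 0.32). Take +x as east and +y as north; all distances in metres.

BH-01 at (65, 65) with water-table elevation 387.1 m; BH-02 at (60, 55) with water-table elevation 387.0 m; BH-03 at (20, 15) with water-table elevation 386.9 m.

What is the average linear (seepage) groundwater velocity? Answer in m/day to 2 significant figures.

21 m/day

Taking BH-01 as reference: BH-02−BH-01 = (-5, -10, -0.1); BH-03−BH-01 = (-45, -50, -0.2).
Solve a·Δx + b·Δy = Δh: det = (-5)·(-50) − (-45)·(-10) = -200.
∂h/∂x = [(-0.1)·(-50) − (-0.2)·(-10)] / -200 = -0.01500
∂h/∂y = [(-5)·(-0.2) − (-45)·(-0.1)] / -200 = +0.01750
|∇h| = √(-0.01500² + 0.01750²) = 0.02305
Seepage velocity v = K·i/n = 290.0 × 0.02305 / 0.32 = 20.89 m/day.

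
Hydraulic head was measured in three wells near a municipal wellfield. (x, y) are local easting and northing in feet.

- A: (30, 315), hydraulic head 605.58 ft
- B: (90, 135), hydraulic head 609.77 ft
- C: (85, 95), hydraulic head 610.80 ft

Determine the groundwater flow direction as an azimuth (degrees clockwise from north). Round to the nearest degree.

Taking A as reference: B−A = (60, -180, +4.19); C−A = (55, -220, +5.22).
Solve a·Δx + b·Δy = Δh: det = 60·(-220) − 55·(-180) = -3300.
∂h/∂x = [(+4.19)·(-220) − (+5.22)·(-180)] / -3300 = -0.005394
∂h/∂y = [60·(+5.22) − 55·(+4.19)] / -3300 = -0.02508
Flow direction (−∇h) has components (+0.005394 E, +0.02508 N).
Azimuth = atan2(E, N) = atan2(+0.005394, +0.02508) = 12.1° ≈ 012°.

012°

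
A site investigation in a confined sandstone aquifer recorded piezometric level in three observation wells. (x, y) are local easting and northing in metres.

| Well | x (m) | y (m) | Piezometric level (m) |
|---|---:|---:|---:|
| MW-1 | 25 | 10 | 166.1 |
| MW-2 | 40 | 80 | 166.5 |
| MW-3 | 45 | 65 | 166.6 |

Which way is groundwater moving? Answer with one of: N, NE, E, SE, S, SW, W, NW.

Taking MW-1 as reference: MW-2−MW-1 = (15, 70, +0.4); MW-3−MW-1 = (20, 55, +0.5).
Solve a·Δx + b·Δy = Δh: det = 15·55 − 20·70 = -575.
∂h/∂x = [(+0.4)·55 − (+0.5)·70] / -575 = +0.02261
∂h/∂y = [15·(+0.5) − 20·(+0.4)] / -575 = +0.0008696
Flow = −∇h = (-0.02261 east, -0.0008696 north), which points west.

W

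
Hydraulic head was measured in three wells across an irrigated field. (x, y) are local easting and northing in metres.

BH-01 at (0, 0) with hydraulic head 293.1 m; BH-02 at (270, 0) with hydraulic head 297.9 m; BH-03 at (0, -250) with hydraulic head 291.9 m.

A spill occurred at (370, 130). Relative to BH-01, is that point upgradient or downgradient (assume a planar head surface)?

∂h/∂x = (297.9 − 293.1) / (270 − 0) = +0.01778
∂h/∂y = (291.9 − 293.1) / (-250 − 0) = +0.004800
Head at (370, 130) = 293.1 + (+0.01778)·(370) + (+0.004800)·(130) = 300.30 m.
That is higher than the 293.1 m at BH-01, so the point is upgradient.

upgradient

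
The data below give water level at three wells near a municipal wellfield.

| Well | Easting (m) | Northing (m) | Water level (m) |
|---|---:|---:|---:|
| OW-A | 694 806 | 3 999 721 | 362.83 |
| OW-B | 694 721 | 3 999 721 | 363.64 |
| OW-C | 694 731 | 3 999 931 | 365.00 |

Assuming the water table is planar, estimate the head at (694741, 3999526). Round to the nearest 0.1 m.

With h = a·x + b·y + c and OW-A as origin, the differences give:
  (-85)·a + 0·b = +0.81
  (-75)·a + 210·b = +2.17
Eliminate b (×210 and ×0, subtract): -17850·a = 170.100 → a = ∂h/∂x = -0.009529
Back-substitute: b = ∂h/∂y = +0.006930.
h(694741, 3999526) = 362.83 + (-0.009529)·(-65) + (+0.006930)·(-195) = 362.83 +0.619 -1.351 = 362.098 m.

362.1 m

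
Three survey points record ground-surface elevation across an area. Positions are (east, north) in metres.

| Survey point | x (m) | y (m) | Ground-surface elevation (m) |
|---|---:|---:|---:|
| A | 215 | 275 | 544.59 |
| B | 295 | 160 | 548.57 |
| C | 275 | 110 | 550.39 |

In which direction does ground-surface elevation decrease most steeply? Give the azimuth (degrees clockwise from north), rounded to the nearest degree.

003°

Differences from A: to B (Δx, Δy, Δh) = (80, -115, +3.98); to C = (60, -165, +5.80).
Solve a·Δx + b·Δy = Δz: det = 80·(-165) − 60·(-115) = -6300.
∂z/∂x = [(+3.98)·(-165) − (+5.80)·(-115)] / -6300 = -0.001635
∂z/∂y = [80·(+5.80) − 60·(+3.98)] / -6300 = -0.03575
Steepest decrease is along −∇f: components (+0.001635 E, +0.03575 N).
Azimuth = atan2(+0.001635, +0.03575) = 2.6° ≈ 003°.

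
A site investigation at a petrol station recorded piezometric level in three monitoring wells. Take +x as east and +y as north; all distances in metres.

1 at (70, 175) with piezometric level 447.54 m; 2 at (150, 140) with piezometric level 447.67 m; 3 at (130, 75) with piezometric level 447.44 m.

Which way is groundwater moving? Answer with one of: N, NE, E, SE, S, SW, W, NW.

SW

Differences from 1: to 2 (Δx, Δy, Δh) = (80, -35, +0.13); to 3 = (60, -100, -0.10).
Solve a·Δx + b·Δy = Δh: det = 80·(-100) − 60·(-35) = -5900.
∂h/∂x = [(+0.13)·(-100) − (-0.10)·(-35)] / -5900 = +0.002797
∂h/∂y = [80·(-0.10) − 60·(+0.13)] / -5900 = +0.002678
Flow = −∇h = (-0.002797 east, -0.002678 north), which points southwest.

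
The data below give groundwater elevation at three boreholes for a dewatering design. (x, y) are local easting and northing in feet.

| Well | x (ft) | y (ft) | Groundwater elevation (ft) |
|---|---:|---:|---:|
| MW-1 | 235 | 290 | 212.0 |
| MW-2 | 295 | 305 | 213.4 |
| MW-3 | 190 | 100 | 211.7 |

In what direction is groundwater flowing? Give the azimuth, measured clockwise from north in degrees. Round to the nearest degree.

Taking MW-1 as reference: MW-2−MW-1 = (60, 15, +1.4); MW-3−MW-1 = (-45, -190, -0.3).
Determinant of the coordinate differences = 60·(-190) − (-45)·15 = -10725.
∂h/∂x = [(+1.4)·(-190) − (-0.3)·15] / -10725 = +0.02438
∂h/∂y = [60·(-0.3) − (-45)·(+1.4)] / -10725 = -0.004196
Flow direction (−∇h) has components (-0.02438 E, +0.004196 N).
Azimuth = atan2(E, N) = atan2(-0.02438, +0.004196) = 279.8° ≈ 280°.

280°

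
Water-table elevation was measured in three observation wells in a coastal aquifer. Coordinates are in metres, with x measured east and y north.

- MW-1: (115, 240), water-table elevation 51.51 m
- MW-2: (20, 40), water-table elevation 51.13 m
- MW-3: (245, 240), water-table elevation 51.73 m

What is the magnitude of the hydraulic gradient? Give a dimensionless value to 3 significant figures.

Three-point gradient (reference MW-1): Δ to MW-2 = (-95, -200, -0.38), Δ to MW-3 = (130, 0, +0.22).
∂h/∂x = +0.001692, ∂h/∂y = +0.001096 (det = 26000).
|∇h| = √(0.001692² + 0.001096²) = 0.002016

0.00202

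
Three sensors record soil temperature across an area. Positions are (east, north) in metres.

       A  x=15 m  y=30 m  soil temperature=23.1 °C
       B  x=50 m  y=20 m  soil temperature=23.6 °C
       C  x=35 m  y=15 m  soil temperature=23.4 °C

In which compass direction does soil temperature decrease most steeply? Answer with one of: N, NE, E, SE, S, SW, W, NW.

W

With T = a·x + b·y + c and A as origin, the differences give:
  35·a + (-10)·b = +0.5
  20·a + (-15)·b = +0.3
Eliminate b (×(-15) and ×(-10), subtract): -325·a = -4.50 → a = ∂T/∂x = +0.01385
Back-substitute: b = ∂T/∂y = -0.001538.
Steepest decrease is along −∇f = (-0.01385 E, +0.001538 N) → west.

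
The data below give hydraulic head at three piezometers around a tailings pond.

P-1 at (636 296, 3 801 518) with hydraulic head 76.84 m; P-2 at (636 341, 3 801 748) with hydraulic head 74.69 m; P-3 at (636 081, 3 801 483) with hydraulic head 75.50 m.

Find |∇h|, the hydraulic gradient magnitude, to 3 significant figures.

Differences from P-1: to P-2 (Δx, Δy, Δh) = (45, 230, -2.15); to P-3 = (-215, -35, -1.34).
Solve a·Δx + b·Δy = Δh: det = 45·(-35) − (-215)·230 = 47875.
∂h/∂x = [(-2.15)·(-35) − (-1.34)·230] / 47875 = +0.008009
∂h/∂y = [45·(-1.34) − (-215)·(-2.15)] / 47875 = -0.01091
|∇h| = √(0.008009² + -0.01091²) = 0.01353

0.0135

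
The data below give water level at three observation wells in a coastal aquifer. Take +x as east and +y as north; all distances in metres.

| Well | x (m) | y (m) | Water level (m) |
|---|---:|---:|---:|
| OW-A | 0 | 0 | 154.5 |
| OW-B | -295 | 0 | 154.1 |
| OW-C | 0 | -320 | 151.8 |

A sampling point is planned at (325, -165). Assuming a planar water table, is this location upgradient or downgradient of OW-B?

∂h/∂x = (154.1 − 154.5) / (-295 − 0) = +0.001356
∂h/∂y = (151.8 − 154.5) / (-320 − 0) = +0.008437
Head at (325, -165) = 154.5 + (+0.001356)·(325) + (+0.008437)·(-165) = 153.55 m.
That is lower than the 154.1 m at OW-B, so the point is downgradient.

downgradient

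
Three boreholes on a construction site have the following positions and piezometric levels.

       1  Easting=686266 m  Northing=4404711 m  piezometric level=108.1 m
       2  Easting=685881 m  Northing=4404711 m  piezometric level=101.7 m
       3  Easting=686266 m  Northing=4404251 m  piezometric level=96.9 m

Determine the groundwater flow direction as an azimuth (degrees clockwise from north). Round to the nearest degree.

∂h/∂x = (101.7 − 108.1) / (685881 − 686266) = +0.01662
∂h/∂y = (96.9 − 108.1) / (4404251 − 4404711) = +0.02435
Flow direction (−∇h) has components (-0.01662 E, -0.02435 N).
Azimuth = atan2(E, N) = atan2(-0.01662, -0.02435) = 214.3° ≈ 214°.

214°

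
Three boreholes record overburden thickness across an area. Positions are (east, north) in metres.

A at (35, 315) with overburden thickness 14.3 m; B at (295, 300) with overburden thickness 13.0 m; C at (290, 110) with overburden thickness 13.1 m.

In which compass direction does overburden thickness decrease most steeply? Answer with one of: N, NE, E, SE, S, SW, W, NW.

E

With d = a·x + b·y + c and A as origin, the differences give:
  260·a + (-15)·b = -1.3
  255·a + (-205)·b = -1.2
Eliminate b (×(-205) and ×(-15), subtract): -49475·a = 248.50 → a = ∂d/∂x = -0.005023
Back-substitute: b = ∂d/∂y = -0.0003941.
Steepest decrease is along −∇f = (+0.005023 E, +0.0003941 N) → east.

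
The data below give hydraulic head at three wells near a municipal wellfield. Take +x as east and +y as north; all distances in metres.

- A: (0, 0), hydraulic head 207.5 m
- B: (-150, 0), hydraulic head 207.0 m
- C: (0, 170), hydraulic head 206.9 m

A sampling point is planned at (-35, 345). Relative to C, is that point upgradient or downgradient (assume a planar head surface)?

downgradient

∂h/∂x = (207.0 − 207.5) / (-150 − 0) = +0.003333
∂h/∂y = (206.9 − 207.5) / (170 − 0) = -0.003529
Head at (-35, 345) = 207.5 + (+0.003333)·(-35) + (-0.003529)·(345) = 206.17 m.
That is lower than the 206.9 m at C, so the point is downgradient.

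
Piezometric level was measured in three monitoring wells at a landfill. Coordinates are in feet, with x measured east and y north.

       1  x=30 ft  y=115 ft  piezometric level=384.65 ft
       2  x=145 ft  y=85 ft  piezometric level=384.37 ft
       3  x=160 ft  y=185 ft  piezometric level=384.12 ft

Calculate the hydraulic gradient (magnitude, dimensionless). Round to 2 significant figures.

0.0036

With h = a·x + b·y + c and 1 as origin, the differences give:
  115·a + (-30)·b = -0.28
  130·a + 70·b = -0.53
Eliminate b (×70 and ×(-30), subtract): 11950·a = -35.500 → a = ∂h/∂x = -0.002971
Back-substitute: b = ∂h/∂y = -0.002054.
|∇h| = √(-0.002971² + -0.002054²) = 0.003612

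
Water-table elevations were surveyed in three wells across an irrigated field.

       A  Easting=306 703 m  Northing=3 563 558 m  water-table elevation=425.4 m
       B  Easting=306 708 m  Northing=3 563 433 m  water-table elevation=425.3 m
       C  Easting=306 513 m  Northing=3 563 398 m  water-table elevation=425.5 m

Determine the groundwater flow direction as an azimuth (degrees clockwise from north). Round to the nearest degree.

123°

Taking A as reference: B−A = (5, -125, -0.1); C−A = (-190, -160, +0.1).
Solve a·Δx + b·Δy = Δh: det = 5·(-160) − (-190)·(-125) = -24550.
∂h/∂x = [(-0.1)·(-160) − (+0.1)·(-125)] / -24550 = -0.001161
∂h/∂y = [5·(+0.1) − (-190)·(-0.1)] / -24550 = +0.0007536
Flow direction (−∇h) has components (+0.001161 E, -0.0007536 N).
Azimuth = atan2(E, N) = atan2(+0.001161, -0.0007536) = 123.0° ≈ 123°.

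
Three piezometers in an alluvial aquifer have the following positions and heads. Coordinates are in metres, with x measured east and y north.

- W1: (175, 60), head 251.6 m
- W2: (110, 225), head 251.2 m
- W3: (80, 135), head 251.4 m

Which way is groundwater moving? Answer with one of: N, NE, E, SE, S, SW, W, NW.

Taking W1 as reference: W2−W1 = (-65, 165, -0.4); W3−W1 = (-95, 75, -0.2).
Solve a·Δx + b·Δy = Δh: det = (-65)·75 − (-95)·165 = 10800.
∂h/∂x = [(-0.4)·75 − (-0.2)·165] / 10800 = +0.0002778
∂h/∂y = [(-65)·(-0.2) − (-95)·(-0.4)] / 10800 = -0.002315
Flow = −∇h = (-0.0002778 east, +0.002315 north), which points north.

N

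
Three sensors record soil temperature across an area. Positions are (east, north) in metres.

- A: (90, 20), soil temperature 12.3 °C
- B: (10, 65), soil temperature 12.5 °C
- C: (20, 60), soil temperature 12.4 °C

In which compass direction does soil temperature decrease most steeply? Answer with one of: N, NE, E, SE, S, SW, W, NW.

NE

Differences from A: to B (Δx, Δy, Δh) = (-80, 45, +0.2); to C = (-70, 40, +0.1).
Determinant of the coordinate differences = (-80)·40 − (-70)·45 = -50.
∂T/∂x = [(+0.2)·40 − (+0.1)·45] / -50 = -0.07000
∂T/∂y = [(-80)·(+0.1) − (-70)·(+0.2)] / -50 = -0.1200
Steepest decrease is along −∇f = (+0.07000 E, +0.1200 N) → northeast.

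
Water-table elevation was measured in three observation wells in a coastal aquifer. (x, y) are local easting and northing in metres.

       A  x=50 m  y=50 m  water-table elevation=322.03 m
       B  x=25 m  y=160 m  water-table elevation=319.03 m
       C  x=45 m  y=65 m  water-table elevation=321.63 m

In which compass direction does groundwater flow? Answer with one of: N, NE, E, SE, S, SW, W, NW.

N

Taking A as reference: B−A = (-25, 110, -3.00); C−A = (-5, 15, -0.40).
Determinant of the coordinate differences = (-25)·15 − (-5)·110 = 175.
∂h/∂x = [(-3.00)·15 − (-0.40)·110] / 175 = -0.005714
∂h/∂y = [(-25)·(-0.40) − (-5)·(-3.00)] / 175 = -0.02857
Flow = −∇h = (+0.005714 east, +0.02857 north), which points north.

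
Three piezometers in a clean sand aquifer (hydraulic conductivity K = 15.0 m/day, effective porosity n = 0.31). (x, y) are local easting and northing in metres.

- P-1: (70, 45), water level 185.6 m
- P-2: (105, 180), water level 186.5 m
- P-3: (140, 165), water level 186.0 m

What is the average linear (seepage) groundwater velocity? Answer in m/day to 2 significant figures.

0.67 m/day

Differences from P-1: to P-2 (Δx, Δy, Δh) = (35, 135, +0.9); to P-3 = (70, 120, +0.4).
Determinant of the coordinate differences = 35·120 − 70·135 = -5250.
∂h/∂x = [(+0.9)·120 − (+0.4)·135] / -5250 = -0.01029
∂h/∂y = [35·(+0.4) − 70·(+0.9)] / -5250 = +0.009333
|∇h| = √(-0.01029² + 0.009333²) = 0.01389
Seepage velocity v = K·i/n = 15.0 × 0.01389 / 0.31 = 0.6721 m/day.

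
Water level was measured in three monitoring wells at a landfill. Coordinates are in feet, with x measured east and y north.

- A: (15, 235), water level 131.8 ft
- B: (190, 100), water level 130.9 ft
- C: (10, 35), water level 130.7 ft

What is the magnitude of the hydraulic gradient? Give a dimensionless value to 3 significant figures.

With h = a·x + b·y + c and A as origin, the differences give:
  175·a + (-135)·b = -0.9
  (-5)·a + (-200)·b = -1.1
Eliminate b (×(-200) and ×(-135), subtract): -35675·a = 31.50 → a = ∂h/∂x = -0.0008830
Back-substitute: b = ∂h/∂y = +0.005522.
|∇h| = √(-0.0008830² + 0.005522²) = 0.005592

0.00559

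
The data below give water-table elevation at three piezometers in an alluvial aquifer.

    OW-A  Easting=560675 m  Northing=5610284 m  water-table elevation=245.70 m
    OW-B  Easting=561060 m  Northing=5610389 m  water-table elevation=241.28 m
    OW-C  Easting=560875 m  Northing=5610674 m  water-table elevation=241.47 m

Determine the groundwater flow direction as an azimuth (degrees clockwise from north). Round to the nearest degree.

With h = a·x + b·y + c and OW-A as origin, the differences give:
  385·a + 105·b = -4.42
  200·a + 390·b = -4.23
Eliminate b (×390 and ×105, subtract): 129150·a = -1279.650 → a = ∂h/∂x = -0.009908
Back-substitute: b = ∂h/∂y = -0.005765.
Flow direction (−∇h) has components (+0.009908 E, +0.005765 N).
Azimuth = atan2(E, N) = atan2(+0.009908, +0.005765) = 59.8° ≈ 060°.

060°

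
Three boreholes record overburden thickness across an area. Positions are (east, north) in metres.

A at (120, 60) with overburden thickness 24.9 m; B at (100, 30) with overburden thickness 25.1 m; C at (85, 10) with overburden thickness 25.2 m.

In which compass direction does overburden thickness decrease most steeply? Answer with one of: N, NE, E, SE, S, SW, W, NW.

NW

Differences from A: to B (Δx, Δy, Δh) = (-20, -30, +0.2); to C = (-35, -50, +0.3).
Determinant of the coordinate differences = (-20)·(-50) − (-35)·(-30) = -50.
∂d/∂x = [(+0.2)·(-50) − (+0.3)·(-30)] / -50 = +0.02000
∂d/∂y = [(-20)·(+0.3) − (-35)·(+0.2)] / -50 = -0.02000
Steepest decrease is along −∇f = (-0.02000 E, +0.02000 N) → northwest.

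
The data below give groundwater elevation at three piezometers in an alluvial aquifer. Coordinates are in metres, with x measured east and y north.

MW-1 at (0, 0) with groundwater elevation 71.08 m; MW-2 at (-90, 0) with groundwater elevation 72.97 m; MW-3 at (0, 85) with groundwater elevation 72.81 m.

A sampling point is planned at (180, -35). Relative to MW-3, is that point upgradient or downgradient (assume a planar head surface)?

∂h/∂x = (72.97 − 71.08) / (-90 − 0) = -0.02100
∂h/∂y = (72.81 − 71.08) / (85 − 0) = +0.02035
Head at (180, -35) = 71.08 + (-0.02100)·(180) + (+0.02035)·(-35) = 66.59 m.
That is lower than the 72.81 m at MW-3, so the point is downgradient.

downgradient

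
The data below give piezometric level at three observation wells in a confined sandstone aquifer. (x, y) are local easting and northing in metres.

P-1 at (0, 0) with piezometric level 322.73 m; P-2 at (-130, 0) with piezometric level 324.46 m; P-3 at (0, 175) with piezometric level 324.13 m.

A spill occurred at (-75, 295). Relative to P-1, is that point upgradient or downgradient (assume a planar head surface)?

∂h/∂x = (324.46 − 322.73) / (-130 − 0) = -0.01331
∂h/∂y = (324.13 − 322.73) / (175 − 0) = +0.008000
Head at (-75, 295) = 322.73 + (-0.01331)·(-75) + (+0.008000)·(295) = 326.09 m.
That is higher than the 322.73 m at P-1, so the point is upgradient.

upgradient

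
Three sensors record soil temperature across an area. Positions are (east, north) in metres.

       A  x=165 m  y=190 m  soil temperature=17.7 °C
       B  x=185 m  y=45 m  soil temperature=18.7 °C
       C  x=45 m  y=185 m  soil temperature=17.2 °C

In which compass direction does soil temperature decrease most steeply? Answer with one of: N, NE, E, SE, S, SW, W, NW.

NW

Differences from A: to B (Δx, Δy, Δh) = (20, -145, +1.0); to C = (-120, -5, -0.5).
Determinant of the coordinate differences = 20·(-5) − (-120)·(-145) = -17500.
∂T/∂x = [(+1.0)·(-5) − (-0.5)·(-145)] / -17500 = +0.004429
∂T/∂y = [20·(-0.5) − (-120)·(+1.0)] / -17500 = -0.006286
Steepest decrease is along −∇f = (-0.004429 E, +0.006286 N) → northwest.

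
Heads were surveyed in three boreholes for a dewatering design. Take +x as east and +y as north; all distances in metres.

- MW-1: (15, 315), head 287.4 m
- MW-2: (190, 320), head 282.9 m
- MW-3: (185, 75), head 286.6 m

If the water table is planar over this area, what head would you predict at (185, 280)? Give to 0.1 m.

283.6 m

With h = a·x + b·y + c and MW-1 as origin, the differences give:
  175·a + 5·b = -4.5
  170·a + (-240)·b = -0.8
Eliminate b (×(-240) and ×5, subtract): -42850·a = 1084.00 → a = ∂h/∂x = -0.02530
Back-substitute: b = ∂h/∂y = -0.01459.
h(185, 280) = 287.4 + (-0.02530)·(170) + (-0.01459)·(-35) = 287.4 -4.301 +0.511 = 283.610 m.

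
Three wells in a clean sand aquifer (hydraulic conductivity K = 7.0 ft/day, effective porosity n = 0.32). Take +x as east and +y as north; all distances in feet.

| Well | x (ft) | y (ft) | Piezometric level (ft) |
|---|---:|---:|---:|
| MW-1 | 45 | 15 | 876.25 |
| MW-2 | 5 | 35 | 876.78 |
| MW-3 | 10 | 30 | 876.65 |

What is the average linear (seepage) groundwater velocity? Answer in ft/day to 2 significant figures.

Differences from MW-1: to MW-2 (Δx, Δy, Δh) = (-40, 20, +0.53); to MW-3 = (-35, 15, +0.40).
Solve a·Δx + b·Δy = Δh: det = (-40)·15 − (-35)·20 = 100.
∂h/∂x = [(+0.53)·15 − (+0.40)·20] / 100 = -0.0005000
∂h/∂y = [(-40)·(+0.40) − (-35)·(+0.53)] / 100 = +0.02550
|∇h| = √(-0.0005000² + 0.02550²) = 0.0255
Seepage velocity v = K·i/n = 7.0 × 0.0255 / 0.32 = 0.5578 ft/day.

0.56 ft/day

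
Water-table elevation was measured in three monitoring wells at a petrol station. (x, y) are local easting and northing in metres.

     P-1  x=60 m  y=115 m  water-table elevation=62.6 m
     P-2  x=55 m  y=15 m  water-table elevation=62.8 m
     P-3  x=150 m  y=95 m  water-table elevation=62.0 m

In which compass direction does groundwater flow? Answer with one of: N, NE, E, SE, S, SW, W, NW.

Three-point gradient (reference P-1): Δ to P-2 = (-5, -100, +0.2), Δ to P-3 = (90, -20, -0.6).
∂h/∂x = -0.007033, ∂h/∂y = -0.001648 (det = 9100).
Flow = −∇h = (+0.007033 east, +0.001648 north), which points east.

E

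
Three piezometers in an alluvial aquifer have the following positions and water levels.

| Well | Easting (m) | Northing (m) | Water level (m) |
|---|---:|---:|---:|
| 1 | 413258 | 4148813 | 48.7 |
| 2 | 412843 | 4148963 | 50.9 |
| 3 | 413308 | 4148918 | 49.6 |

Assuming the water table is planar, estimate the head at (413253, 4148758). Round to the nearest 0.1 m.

Three-point gradient (reference 1): Δ to 2 = (-415, 150, +2.2), Δ to 3 = (50, 105, +0.9).
∂h/∂x = -0.001880, ∂h/∂y = +0.009466 (det = -51075).
h(413253, 4148758) = 48.7 + (-0.001880)·(-5) + (+0.009466)·(-55) = 48.7 +0.009 -0.521 = 48.189 m.

48.2 m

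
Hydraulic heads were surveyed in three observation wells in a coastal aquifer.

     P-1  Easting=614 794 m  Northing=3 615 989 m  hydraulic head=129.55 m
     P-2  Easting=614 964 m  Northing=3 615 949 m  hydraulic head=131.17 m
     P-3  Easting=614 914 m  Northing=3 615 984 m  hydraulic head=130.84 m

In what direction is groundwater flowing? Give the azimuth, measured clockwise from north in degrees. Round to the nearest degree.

Three-point gradient (reference P-1): Δ to P-2 = (170, -40, +1.62), Δ to P-3 = (120, -5, +1.29).
∂h/∂x = +0.01101, ∂h/∂y = +0.006304 (det = 3950).
Flow direction (−∇h) has components (-0.01101 E, -0.006304 N).
Azimuth = atan2(E, N) = atan2(-0.01101, -0.006304) = 240.2° ≈ 240°.

240°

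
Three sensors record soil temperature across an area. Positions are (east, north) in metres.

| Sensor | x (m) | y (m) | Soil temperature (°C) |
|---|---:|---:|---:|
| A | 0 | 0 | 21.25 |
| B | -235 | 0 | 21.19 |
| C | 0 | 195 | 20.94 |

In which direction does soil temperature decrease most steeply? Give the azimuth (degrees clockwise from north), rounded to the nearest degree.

∂T/∂x = (21.19 − 21.25) / (-235 − 0) = +0.0002553
∂T/∂y = (20.94 − 21.25) / (195 − 0) = -0.001590
Steepest decrease is along −∇f: components (-0.0002553 E, +0.001590 N).
Azimuth = atan2(-0.0002553, +0.001590) = 350.9° ≈ 351°.

351°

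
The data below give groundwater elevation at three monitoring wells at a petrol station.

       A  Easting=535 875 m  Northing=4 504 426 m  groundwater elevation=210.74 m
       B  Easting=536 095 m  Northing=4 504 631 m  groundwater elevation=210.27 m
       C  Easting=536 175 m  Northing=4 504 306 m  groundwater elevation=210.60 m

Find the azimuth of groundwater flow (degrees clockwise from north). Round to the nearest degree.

Differences from A: to B (Δx, Δy, Δh) = (220, 205, -0.47); to C = (300, -120, -0.14).
Determinant of the coordinate differences = 220·(-120) − 300·205 = -87900.
∂h/∂x = [(-0.47)·(-120) − (-0.14)·205] / -87900 = -0.0009681
∂h/∂y = [220·(-0.14) − 300·(-0.47)] / -87900 = -0.001254
Flow direction (−∇h) has components (+0.0009681 E, +0.001254 N).
Azimuth = atan2(E, N) = atan2(+0.0009681, +0.001254) = 37.7° ≈ 038°.

038°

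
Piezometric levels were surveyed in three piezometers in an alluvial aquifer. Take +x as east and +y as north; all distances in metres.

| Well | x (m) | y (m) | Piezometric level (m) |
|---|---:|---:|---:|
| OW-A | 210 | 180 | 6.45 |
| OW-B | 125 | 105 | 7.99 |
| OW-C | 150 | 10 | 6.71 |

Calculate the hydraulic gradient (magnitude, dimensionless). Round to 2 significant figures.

With h = a·x + b·y + c and OW-A as origin, the differences give:
  (-85)·a + (-75)·b = +1.54
  (-60)·a + (-170)·b = +0.26
Eliminate b (×(-170) and ×(-75), subtract): 9950·a = -242.300 → a = ∂h/∂x = -0.02435
Back-substitute: b = ∂h/∂y = +0.007065.
|∇h| = √(-0.02435² + 0.007065²) = 0.02535

0.025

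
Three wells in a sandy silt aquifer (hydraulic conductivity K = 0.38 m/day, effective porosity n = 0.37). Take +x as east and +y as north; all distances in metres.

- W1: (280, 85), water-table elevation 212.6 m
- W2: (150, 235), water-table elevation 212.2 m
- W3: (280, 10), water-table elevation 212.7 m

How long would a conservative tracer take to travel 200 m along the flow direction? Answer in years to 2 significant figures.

260 years

With h = a·x + b·y + c and W1 as origin, the differences give:
  (-130)·a + 150·b = -0.4
  0·a + (-75)·b = +0.1
Eliminate b (×(-75) and ×150, subtract): 9750·a = 15.00 → a = ∂h/∂x = +0.001538
Back-substitute: b = ∂h/∂y = -0.001333.
|∇h| = √(0.001538² + -0.001333²) = 0.002035
Seepage velocity v = K·i/n = 0.38 × 0.002035 / 0.37 = 0.00209 m/day.
t = 200 / 0.00209 = 9.569e+04 days = 262 years.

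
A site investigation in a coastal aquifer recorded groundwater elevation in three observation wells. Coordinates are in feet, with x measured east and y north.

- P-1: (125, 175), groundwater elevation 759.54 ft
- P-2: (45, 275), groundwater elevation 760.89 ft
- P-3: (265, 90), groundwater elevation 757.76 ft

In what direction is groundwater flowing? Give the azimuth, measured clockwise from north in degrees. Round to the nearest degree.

Three-point gradient (reference P-1): Δ to P-2 = (-80, 100, +1.35), Δ to P-3 = (140, -85, -1.78).
∂h/∂x = -0.008785, ∂h/∂y = +0.006472 (det = -7200).
Flow direction (−∇h) has components (+0.008785 E, -0.006472 N).
Azimuth = atan2(E, N) = atan2(+0.008785, -0.006472) = 126.4° ≈ 126°.

126°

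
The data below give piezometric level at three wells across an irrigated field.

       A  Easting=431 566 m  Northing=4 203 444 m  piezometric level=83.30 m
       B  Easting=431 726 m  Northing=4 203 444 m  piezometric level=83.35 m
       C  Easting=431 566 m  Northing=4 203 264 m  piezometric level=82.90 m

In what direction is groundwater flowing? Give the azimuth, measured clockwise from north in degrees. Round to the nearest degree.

∂h/∂x = (83.35 − 83.30) / (431726 − 431566) = +0.0003125
∂h/∂y = (82.90 − 83.30) / (4203264 − 4203444) = +0.002222
Flow direction (−∇h) has components (-0.0003125 E, -0.002222 N).
Azimuth = atan2(E, N) = atan2(-0.0003125, -0.002222) = 188.0° ≈ 188°.

188°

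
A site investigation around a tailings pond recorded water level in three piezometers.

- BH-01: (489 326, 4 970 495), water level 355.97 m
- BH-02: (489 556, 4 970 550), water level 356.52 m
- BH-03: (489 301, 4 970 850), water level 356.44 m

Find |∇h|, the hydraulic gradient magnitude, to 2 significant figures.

0.0025

Taking BH-01 as reference: BH-02−BH-01 = (230, 55, +0.55); BH-03−BH-01 = (-25, 355, +0.47).
Determinant of the coordinate differences = 230·355 − (-25)·55 = 83025.
∂h/∂x = [(+0.55)·355 − (+0.47)·55] / 83025 = +0.002040
∂h/∂y = [230·(+0.47) − (-25)·(+0.55)] / 83025 = +0.001468
|∇h| = √(0.002040² + 0.001468²) = 0.002513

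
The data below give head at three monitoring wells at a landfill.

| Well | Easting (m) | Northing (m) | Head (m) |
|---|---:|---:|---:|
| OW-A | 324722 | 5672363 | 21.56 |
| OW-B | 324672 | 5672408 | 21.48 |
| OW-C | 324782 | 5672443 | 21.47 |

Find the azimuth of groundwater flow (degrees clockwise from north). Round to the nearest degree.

Differences from OW-A: to OW-B (Δx, Δy, Δh) = (-50, 45, -0.08); to OW-C = (60, 80, -0.09).
Determinant of the coordinate differences = (-50)·80 − 60·45 = -6700.
∂h/∂x = [(-0.08)·80 − (-0.09)·45] / -6700 = +0.0003507
∂h/∂y = [(-50)·(-0.09) − 60·(-0.08)] / -6700 = -0.001388
Flow direction (−∇h) has components (-0.0003507 E, +0.001388 N).
Azimuth = atan2(E, N) = atan2(-0.0003507, +0.001388) = 345.8° ≈ 346°.

346°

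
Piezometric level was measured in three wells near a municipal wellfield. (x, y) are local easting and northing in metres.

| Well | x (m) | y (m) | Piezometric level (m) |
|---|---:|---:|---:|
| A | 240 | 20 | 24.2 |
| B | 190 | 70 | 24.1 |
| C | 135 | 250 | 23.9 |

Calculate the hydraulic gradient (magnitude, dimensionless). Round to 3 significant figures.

With h = a·x + b·y + c and A as origin, the differences give:
  (-50)·a + 50·b = -0.1
  (-105)·a + 230·b = -0.3
Eliminate b (×230 and ×50, subtract): -6250·a = -8.00 → a = ∂h/∂x = +0.001280
Back-substitute: b = ∂h/∂y = -0.0007200.
|∇h| = √(0.001280² + -0.0007200²) = 0.001469

0.00147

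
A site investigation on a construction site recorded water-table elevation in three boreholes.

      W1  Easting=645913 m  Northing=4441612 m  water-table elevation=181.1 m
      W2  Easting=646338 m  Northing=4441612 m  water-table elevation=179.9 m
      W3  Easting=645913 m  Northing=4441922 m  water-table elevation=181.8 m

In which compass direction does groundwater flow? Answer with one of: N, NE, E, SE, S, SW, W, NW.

∂h/∂x = (179.9 − 181.1) / (646338 − 645913) = -0.002824
∂h/∂y = (181.8 − 181.1) / (4441922 − 4441612) = +0.002258
Flow = −∇h = (+0.002824 east, -0.002258 north), which points southeast.

SE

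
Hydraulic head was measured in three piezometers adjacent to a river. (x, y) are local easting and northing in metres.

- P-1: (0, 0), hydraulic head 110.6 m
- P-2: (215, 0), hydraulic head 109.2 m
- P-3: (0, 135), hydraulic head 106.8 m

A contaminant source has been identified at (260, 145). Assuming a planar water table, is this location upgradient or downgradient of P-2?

∂h/∂x = (109.2 − 110.6) / (215 − 0) = -0.006512
∂h/∂y = (106.8 − 110.6) / (135 − 0) = -0.02815
Head at (260, 145) = 110.6 + (-0.006512)·(260) + (-0.02815)·(145) = 104.83 m.
That is lower than the 109.2 m at P-2, so the point is downgradient.

downgradient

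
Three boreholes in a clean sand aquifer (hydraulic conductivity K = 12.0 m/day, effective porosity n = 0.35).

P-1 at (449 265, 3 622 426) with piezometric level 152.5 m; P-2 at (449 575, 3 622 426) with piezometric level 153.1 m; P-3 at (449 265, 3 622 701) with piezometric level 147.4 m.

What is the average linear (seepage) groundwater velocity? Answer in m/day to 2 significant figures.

∂h/∂x = (153.1 − 152.5) / (449575 − 449265) = +0.001935
∂h/∂y = (147.4 − 152.5) / (3622701 − 3622426) = -0.01855
|∇h| = √(0.001935² + -0.01855²) = 0.01865
Seepage velocity v = K·i/n = 12.0 × 0.01865 / 0.35 = 0.6394 m/day.

0.64 m/day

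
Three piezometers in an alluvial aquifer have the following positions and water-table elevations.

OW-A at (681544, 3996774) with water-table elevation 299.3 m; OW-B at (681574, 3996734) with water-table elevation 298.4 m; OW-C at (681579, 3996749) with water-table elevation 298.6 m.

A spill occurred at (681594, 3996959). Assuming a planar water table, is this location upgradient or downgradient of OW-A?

upgradient

Differences from OW-A: to OW-B (Δx, Δy, Δh) = (30, -40, -0.9); to OW-C = (35, -25, -0.7).
Solve a·Δx + b·Δy = Δh: det = 30·(-25) − 35·(-40) = 650.
∂h/∂x = [(-0.9)·(-25) − (-0.7)·(-40)] / 650 = -0.008462
∂h/∂y = [30·(-0.7) − 35·(-0.9)] / 650 = +0.01615
Head at (681594, 3996959) = 299.3 + (-0.008462)·(50) + (+0.01615)·(185) = 301.87 m.
That is higher than the 299.3 m at OW-A, so the point is upgradient.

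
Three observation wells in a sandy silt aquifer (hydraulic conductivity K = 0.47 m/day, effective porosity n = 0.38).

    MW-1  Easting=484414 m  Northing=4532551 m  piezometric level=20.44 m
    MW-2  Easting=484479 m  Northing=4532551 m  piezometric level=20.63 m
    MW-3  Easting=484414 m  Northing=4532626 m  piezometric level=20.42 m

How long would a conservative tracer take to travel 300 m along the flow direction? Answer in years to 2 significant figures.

230 years

∂h/∂x = (20.63 − 20.44) / (484479 − 484414) = +0.002923
∂h/∂y = (20.42 − 20.44) / (4532626 − 4532551) = -0.0002667
|∇h| = √(0.002923² + -0.0002667²) = 0.002935
Seepage velocity v = K·i/n = 0.47 × 0.002935 / 0.38 = 0.00363 m/day.
t = 300 / 0.00363 = 8.264e+04 days = 226 years.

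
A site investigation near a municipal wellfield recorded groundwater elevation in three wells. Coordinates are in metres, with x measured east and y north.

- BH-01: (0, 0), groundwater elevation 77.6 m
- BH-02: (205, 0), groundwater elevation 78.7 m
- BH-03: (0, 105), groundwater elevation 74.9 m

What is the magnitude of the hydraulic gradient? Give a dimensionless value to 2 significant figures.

∂h/∂x = (78.7 − 77.6) / (205 − 0) = +0.005366
∂h/∂y = (74.9 − 77.6) / (105 − 0) = -0.02571
|∇h| = √(0.005366² + -0.02571²) = 0.02626

0.026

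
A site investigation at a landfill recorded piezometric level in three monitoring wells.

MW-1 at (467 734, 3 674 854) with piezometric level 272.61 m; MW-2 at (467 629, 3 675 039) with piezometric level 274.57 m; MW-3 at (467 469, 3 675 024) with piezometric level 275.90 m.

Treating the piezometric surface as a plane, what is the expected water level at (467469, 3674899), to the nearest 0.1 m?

With h = a·x + b·y + c and MW-1 as origin, the differences give:
  (-105)·a + 185·b = +1.96
  (-265)·a + 170·b = +3.29
Eliminate b (×170 and ×185, subtract): 31175·a = -275.450 → a = ∂h/∂x = -0.008836
Back-substitute: b = ∂h/∂y = +0.005580.
h(467469, 3674899) = 272.61 + (-0.008836)·(-265) + (+0.005580)·(45) = 272.61 +2.341 +0.251 = 275.203 m.

275.2 m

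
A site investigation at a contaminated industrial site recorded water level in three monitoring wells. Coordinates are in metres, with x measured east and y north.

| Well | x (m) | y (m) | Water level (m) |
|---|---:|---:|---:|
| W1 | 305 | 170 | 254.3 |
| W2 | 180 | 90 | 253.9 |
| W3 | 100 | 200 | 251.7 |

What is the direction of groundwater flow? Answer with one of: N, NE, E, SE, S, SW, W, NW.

NW

Differences from W1: to W2 (Δx, Δy, Δh) = (-125, -80, -0.4); to W3 = (-205, 30, -2.6).
Determinant of the coordinate differences = (-125)·30 − (-205)·(-80) = -20150.
∂h/∂x = [(-0.4)·30 − (-2.6)·(-80)] / -20150 = +0.01092
∂h/∂y = [(-125)·(-2.6) − (-205)·(-0.4)] / -20150 = -0.01206
Flow = −∇h = (-0.01092 east, +0.01206 north), which points northwest.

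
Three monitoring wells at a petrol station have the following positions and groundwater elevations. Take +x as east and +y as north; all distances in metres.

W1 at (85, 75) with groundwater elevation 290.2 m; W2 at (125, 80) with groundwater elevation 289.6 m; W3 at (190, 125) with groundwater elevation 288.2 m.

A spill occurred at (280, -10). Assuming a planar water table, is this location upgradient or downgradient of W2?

Differences from W1: to W2 (Δx, Δy, Δh) = (40, 5, -0.6); to W3 = (105, 50, -2.0).
Solve a·Δx + b·Δy = Δh: det = 40·50 − 105·5 = 1475.
∂h/∂x = [(-0.6)·50 − (-2.0)·5] / 1475 = -0.01356
∂h/∂y = [40·(-2.0) − 105·(-0.6)] / 1475 = -0.01153
Head at (280, -10) = 290.2 + (-0.01356)·(195) + (-0.01153)·(-85) = 288.54 m.
That is lower than the 289.6 m at W2, so the point is downgradient.

downgradient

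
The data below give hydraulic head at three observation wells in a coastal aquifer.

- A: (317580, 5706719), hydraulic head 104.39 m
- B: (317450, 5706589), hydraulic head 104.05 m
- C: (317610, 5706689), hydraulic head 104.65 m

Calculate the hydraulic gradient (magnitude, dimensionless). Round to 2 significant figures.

Differences from A: to B (Δx, Δy, Δh) = (-130, -130, -0.34); to C = (30, -30, +0.26).
Determinant of the coordinate differences = (-130)·(-30) − 30·(-130) = 7800.
∂h/∂x = [(-0.34)·(-30) − (+0.26)·(-130)] / 7800 = +0.005641
∂h/∂y = [(-130)·(+0.26) − 30·(-0.34)] / 7800 = -0.003026
|∇h| = √(0.005641² + -0.003026²) = 0.006401

0.0064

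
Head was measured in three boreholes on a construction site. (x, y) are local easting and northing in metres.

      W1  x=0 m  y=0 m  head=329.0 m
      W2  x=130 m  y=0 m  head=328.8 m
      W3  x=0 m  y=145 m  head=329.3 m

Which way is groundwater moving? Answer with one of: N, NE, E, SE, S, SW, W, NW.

SE

∂h/∂x = (328.8 − 329.0) / (130 − 0) = -0.001538
∂h/∂y = (329.3 − 329.0) / (145 − 0) = +0.002069
Flow = −∇h = (+0.001538 east, -0.002069 north), which points southeast.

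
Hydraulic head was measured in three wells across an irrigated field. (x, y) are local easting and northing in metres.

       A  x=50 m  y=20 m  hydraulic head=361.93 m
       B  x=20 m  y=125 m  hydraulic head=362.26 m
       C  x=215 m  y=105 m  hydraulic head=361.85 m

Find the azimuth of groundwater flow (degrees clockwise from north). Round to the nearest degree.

Differences from A: to B (Δx, Δy, Δh) = (-30, 105, +0.33); to C = (165, 85, -0.08).
Solve a·Δx + b·Δy = Δh: det = (-30)·85 − 165·105 = -19875.
∂h/∂x = [(+0.33)·85 − (-0.08)·105] / -19875 = -0.001834
∂h/∂y = [(-30)·(-0.08) − 165·(+0.33)] / -19875 = +0.002619
Flow direction (−∇h) has components (+0.001834 E, -0.002619 N).
Azimuth = atan2(E, N) = atan2(+0.001834, -0.002619) = 145.0° ≈ 145°.

145°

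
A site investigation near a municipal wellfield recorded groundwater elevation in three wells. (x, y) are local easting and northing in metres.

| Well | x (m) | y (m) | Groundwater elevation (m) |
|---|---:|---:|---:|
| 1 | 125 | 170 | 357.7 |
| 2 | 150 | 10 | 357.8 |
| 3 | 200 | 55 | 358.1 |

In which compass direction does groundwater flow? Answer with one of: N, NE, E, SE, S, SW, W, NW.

Differences from 1: to 2 (Δx, Δy, Δh) = (25, -160, +0.1); to 3 = (75, -115, +0.4).
Solve a·Δx + b·Δy = Δh: det = 25·(-115) − 75·(-160) = 9125.
∂h/∂x = [(+0.1)·(-115) − (+0.4)·(-160)] / 9125 = +0.005753
∂h/∂y = [25·(+0.4) − 75·(+0.1)] / 9125 = +0.0002740
Flow = −∇h = (-0.005753 east, -0.0002740 north), which points west.

W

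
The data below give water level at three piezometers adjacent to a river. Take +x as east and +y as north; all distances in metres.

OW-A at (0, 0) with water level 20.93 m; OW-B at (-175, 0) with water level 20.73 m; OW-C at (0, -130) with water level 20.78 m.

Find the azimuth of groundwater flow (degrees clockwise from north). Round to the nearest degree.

∂h/∂x = (20.73 − 20.93) / (-175 − 0) = +0.001143
∂h/∂y = (20.78 − 20.93) / (-130 − 0) = +0.001154
Flow direction (−∇h) has components (-0.001143 E, -0.001154 N).
Azimuth = atan2(E, N) = atan2(-0.001143, -0.001154) = 224.7° ≈ 225°.

225°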